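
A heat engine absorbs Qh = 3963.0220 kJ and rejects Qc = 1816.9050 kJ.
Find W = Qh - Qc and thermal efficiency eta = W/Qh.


W = 3963.0220 - 1816.9050 = 2146.1170 kJ
eta = 2146.1170 / 3963.0220 = 0.5415 = 54.1535%

W = 2146.1170 kJ, eta = 54.1535%


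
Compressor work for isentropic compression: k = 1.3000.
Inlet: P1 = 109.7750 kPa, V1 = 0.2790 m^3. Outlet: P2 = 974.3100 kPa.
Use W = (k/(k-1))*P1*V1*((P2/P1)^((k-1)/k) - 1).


(k-1)/k = 0.2308
(P2/P1)^exp = 1.6551
W = 4.3333 * 109.7750 * 0.2790 * (1.6551 - 1) = 86.9383 kJ

86.9383 kJ


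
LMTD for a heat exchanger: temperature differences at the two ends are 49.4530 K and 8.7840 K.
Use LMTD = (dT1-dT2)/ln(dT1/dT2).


dT1/dT2 = 5.6299
ln(dT1/dT2) = 1.7281
LMTD = 40.6690 / 1.7281 = 23.5341 K

23.5341 K


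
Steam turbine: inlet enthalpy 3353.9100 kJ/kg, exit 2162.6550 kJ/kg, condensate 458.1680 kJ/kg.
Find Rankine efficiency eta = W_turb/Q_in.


W = 1191.2550 kJ/kg
Q_in = 2895.7420 kJ/kg
eta = 0.4114 = 41.1382%

eta = 41.1382%


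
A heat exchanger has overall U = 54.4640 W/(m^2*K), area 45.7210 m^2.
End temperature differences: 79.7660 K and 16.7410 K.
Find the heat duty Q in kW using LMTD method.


LMTD = 40.3686 K
Q = 54.4640 * 45.7210 * 40.3686 = 100523.9162 W = 100.5239 kW

100.5239 kW


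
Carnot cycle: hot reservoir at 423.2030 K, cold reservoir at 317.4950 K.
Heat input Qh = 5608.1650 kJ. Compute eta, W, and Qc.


eta = 1 - 317.4950/423.2030 = 0.2498
W = 0.2498 * 5608.1650 = 1400.8122 kJ
Qc = 5608.1650 - 1400.8122 = 4207.3528 kJ

eta = 24.9781%, W = 1400.8122 kJ, Qc = 4207.3528 kJ


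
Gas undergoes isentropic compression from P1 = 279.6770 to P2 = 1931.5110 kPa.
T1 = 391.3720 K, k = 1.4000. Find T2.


(k-1)/k = 0.2857
(P2/P1)^exp = 1.7369
T2 = 391.3720 * 1.7369 = 679.7868 K

679.7868 K


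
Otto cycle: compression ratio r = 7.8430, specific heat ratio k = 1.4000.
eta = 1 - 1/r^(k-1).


r^(k-1) = 2.2793
eta = 1 - 1/2.2793 = 0.5613 = 56.1260%

56.1260%


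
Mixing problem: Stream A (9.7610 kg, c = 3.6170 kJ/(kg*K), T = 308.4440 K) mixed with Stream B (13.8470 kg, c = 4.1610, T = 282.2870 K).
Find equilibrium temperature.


num = 27154.4147
den = 92.9229
Tf = 292.2252 K

292.2252 K


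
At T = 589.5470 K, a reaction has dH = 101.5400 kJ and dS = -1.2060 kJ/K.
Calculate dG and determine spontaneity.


T*dS = 589.5470 * -1.2060 = -710.9937 kJ
dG = 101.5400 + 710.9937 = 812.5337 kJ (non-spontaneous)

dG = 812.5337 kJ, non-spontaneous


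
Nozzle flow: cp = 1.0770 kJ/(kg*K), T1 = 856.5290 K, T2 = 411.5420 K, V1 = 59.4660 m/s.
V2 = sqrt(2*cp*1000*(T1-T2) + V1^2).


dT = 444.9870 K
2*cp*1000*dT = 958501.9980
V1^2 = 3536.2052
V2 = sqrt(962038.2032) = 980.8355 m/s

980.8355 m/s


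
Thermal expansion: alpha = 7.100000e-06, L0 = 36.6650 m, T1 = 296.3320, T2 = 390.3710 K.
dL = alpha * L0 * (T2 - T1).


dT = 94.0390 K
dL = 7.100000e-06 * 36.6650 * 94.0390 = 0.024480 m
L_final = 36.689480 m

dL = 0.024480 m


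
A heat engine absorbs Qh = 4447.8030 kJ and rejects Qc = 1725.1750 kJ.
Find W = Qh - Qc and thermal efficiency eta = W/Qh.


W = 4447.8030 - 1725.1750 = 2722.6280 kJ
eta = 2722.6280 / 4447.8030 = 0.6121 = 61.2129%

W = 2722.6280 kJ, eta = 61.2129%


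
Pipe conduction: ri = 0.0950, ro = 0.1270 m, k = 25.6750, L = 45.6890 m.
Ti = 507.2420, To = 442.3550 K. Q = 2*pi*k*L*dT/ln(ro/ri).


dT = 64.8870 K
ln(ro/ri) = 0.2903
Q = 2*pi*25.6750*45.6890*64.8870 / 0.2903 = 1647393.6264 W

1647393.6264 W


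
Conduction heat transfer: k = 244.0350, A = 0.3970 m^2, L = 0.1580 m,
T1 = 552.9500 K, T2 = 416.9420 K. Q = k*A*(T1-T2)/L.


dT = 136.0080 K
Q = 244.0350 * 0.3970 * 136.0080 / 0.1580 = 83396.9163 W

83396.9163 W


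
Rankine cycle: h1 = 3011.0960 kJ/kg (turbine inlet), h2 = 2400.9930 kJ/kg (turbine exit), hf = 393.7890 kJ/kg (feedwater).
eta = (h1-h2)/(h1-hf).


W = 610.1030 kJ/kg
Q_in = 2617.3070 kJ/kg
eta = 0.2331 = 23.3103%

eta = 23.3103%


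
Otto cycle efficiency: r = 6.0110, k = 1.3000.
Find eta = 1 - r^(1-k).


r^(k-1) = 1.7127
eta = 1 - 1/1.7127 = 0.4161 = 41.6130%

41.6130%


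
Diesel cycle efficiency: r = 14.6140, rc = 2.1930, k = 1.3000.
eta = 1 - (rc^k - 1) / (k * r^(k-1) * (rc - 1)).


r^(k-1) = 2.2358
rc^k = 2.7756
eta = 0.4879 = 48.7941%

48.7941%


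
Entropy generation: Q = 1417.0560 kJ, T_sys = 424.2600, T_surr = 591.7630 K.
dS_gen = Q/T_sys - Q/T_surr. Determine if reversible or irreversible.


dS_sys = 1417.0560/424.2600 = 3.3401 kJ/K
dS_surr = -1417.0560/591.7630 = -2.3946 kJ/K
dS_gen = 3.3401 - 2.3946 = 0.9454 kJ/K (irreversible)

dS_gen = 0.9454 kJ/K, irreversible


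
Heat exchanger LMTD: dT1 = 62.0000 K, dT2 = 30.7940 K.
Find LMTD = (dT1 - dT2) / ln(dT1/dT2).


dT1/dT2 = 2.0134
ln(dT1/dT2) = 0.6998
LMTD = 31.2060 / 0.6998 = 44.5918 K

44.5918 K


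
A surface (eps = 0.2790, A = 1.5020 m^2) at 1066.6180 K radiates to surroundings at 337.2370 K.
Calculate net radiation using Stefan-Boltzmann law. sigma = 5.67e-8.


T^4 = 1.2943e+12
Tsurr^4 = 1.2934e+10
Q = 0.2790 * 5.67e-8 * 1.5020 * 1.2814e+12 = 30446.0530 W

30446.0530 W


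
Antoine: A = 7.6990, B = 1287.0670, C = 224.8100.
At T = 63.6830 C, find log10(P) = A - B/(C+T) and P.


C+T = 288.4930
B/(C+T) = 4.4613
log10(P) = 7.6990 - 4.4613 = 3.2377
P = 10^3.2377 = 1728.4400 mmHg

1728.4400 mmHg


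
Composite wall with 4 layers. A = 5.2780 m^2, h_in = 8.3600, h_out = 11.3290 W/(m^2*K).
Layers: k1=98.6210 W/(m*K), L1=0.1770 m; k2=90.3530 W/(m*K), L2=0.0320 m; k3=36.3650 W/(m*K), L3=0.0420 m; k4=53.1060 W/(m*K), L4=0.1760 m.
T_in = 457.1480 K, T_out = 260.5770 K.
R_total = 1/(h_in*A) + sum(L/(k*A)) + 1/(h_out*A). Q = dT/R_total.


R_conv_in = 1/(8.3600*5.2780) = 0.0227
R_1 = 0.1770/(98.6210*5.2780) = 0.0003
R_2 = 0.0320/(90.3530*5.2780) = 6.7102e-05
R_3 = 0.0420/(36.3650*5.2780) = 0.0002
R_4 = 0.1760/(53.1060*5.2780) = 0.0006
R_conv_out = 1/(11.3290*5.2780) = 0.0167
R_total = 0.0406 K/W
Q = 196.5710 / 0.0406 = 4836.7417 W

R_total = 0.0406 K/W, Q = 4836.7417 W


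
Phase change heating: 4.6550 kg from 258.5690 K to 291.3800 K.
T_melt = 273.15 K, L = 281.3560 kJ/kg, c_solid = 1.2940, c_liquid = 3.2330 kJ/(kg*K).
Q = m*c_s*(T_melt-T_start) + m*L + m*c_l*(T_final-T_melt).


Q1 (sensible, solid) = 4.6550 * 1.2940 * 14.5810 = 87.8297 kJ
Q2 (latent) = 4.6550 * 281.3560 = 1309.7122 kJ
Q3 (sensible, liquid) = 4.6550 * 3.2330 * 18.2300 = 274.3545 kJ
Q_total = 1671.8963 kJ

1671.8963 kJ


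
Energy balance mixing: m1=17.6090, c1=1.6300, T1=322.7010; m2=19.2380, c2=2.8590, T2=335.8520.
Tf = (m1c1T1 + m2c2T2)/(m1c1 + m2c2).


num = 27734.7246
den = 83.7041
Tf = 331.3424 K

331.3424 K


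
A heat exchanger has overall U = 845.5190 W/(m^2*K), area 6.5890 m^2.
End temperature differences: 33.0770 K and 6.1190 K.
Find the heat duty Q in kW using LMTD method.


LMTD = 15.9757 K
Q = 845.5190 * 6.5890 * 15.9757 = 89002.5273 W = 89.0025 kW

89.0025 kW


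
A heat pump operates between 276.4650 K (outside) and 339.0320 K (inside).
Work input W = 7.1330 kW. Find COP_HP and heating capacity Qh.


COP = 339.0320 / 62.5670 = 5.4187
Qh = 5.4187 * 7.1330 = 38.6516 kW

COP = 5.4187, Qh = 38.6516 kW


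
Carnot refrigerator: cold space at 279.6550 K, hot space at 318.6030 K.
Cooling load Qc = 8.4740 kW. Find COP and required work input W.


COP = 279.6550 / 38.9480 = 7.1802
W = 8.4740 / 7.1802 = 1.1802 kW

COP = 7.1802, W = 1.1802 kW


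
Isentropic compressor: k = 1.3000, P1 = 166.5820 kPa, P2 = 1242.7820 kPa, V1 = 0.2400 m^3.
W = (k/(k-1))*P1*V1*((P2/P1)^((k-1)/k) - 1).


(k-1)/k = 0.2308
(P2/P1)^exp = 1.5900
W = 4.3333 * 166.5820 * 0.2400 * (1.5900 - 1) = 102.2214 kJ

102.2214 kJ


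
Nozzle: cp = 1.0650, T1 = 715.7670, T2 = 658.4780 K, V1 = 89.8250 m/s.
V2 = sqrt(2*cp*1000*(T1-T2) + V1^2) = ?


dT = 57.2890 K
2*cp*1000*dT = 122025.5700
V1^2 = 8068.5306
V2 = sqrt(130094.1006) = 360.6856 m/s

360.6856 m/s


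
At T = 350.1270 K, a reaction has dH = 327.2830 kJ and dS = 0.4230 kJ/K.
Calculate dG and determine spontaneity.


T*dS = 350.1270 * 0.4230 = 148.1037 kJ
dG = 327.2830 - 148.1037 = 179.1793 kJ (non-spontaneous)

dG = 179.1793 kJ, non-spontaneous


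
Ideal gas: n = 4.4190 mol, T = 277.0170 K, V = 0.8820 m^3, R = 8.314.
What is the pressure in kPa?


P = nRT/V = 4.4190 * 8.314 * 277.0170 / 0.8820
= 10177.4844 / 0.8820 = 11539.0979 Pa = 11.5391 kPa

11.5391 kPa


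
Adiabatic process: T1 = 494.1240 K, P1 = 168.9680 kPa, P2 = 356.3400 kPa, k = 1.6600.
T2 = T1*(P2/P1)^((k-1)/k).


(k-1)/k = 0.3976
(P2/P1)^exp = 1.3454
T2 = 494.1240 * 1.3454 = 664.7818 K

664.7818 K


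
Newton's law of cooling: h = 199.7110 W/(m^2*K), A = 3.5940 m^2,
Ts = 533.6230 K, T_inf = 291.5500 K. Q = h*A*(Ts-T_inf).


dT = 242.0730 K
Q = 199.7110 * 3.5940 * 242.0730 = 173750.6394 W

173750.6394 W


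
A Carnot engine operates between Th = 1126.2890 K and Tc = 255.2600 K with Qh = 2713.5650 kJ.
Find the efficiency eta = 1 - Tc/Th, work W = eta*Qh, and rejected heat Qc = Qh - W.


eta = 1 - 255.2600/1126.2890 = 0.7734
W = 0.7734 * 2713.5650 = 2098.5678 kJ
Qc = 2713.5650 - 2098.5678 = 614.9972 kJ

eta = 77.3362%, W = 2098.5678 kJ, Qc = 614.9972 kJ


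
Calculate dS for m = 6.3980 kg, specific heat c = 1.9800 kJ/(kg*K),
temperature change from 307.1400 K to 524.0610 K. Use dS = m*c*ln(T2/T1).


T2/T1 = 1.7063
ln(T2/T1) = 0.5343
dS = 6.3980 * 1.9800 * 0.5343 = 6.7686 kJ/K

6.7686 kJ/K


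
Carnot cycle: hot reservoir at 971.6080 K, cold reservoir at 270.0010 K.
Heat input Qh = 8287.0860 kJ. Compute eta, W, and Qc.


eta = 1 - 270.0010/971.6080 = 0.7221
W = 0.7221 * 8287.0860 = 5984.1804 kJ
Qc = 8287.0860 - 5984.1804 = 2302.9056 kJ

eta = 72.2109%, W = 5984.1804 kJ, Qc = 2302.9056 kJ


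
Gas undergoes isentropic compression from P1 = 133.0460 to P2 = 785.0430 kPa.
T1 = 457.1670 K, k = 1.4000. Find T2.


(k-1)/k = 0.2857
(P2/P1)^exp = 1.6606
T2 = 457.1670 * 1.6606 = 759.1535 K

759.1535 K


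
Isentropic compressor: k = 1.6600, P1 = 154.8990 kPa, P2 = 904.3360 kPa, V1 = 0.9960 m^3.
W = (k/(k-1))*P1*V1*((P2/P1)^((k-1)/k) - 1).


(k-1)/k = 0.3976
(P2/P1)^exp = 2.0168
W = 2.5152 * 154.8990 * 0.9960 * (2.0168 - 1) = 394.5608 kJ

394.5608 kJ


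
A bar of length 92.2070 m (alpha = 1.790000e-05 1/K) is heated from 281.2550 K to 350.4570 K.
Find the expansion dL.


dT = 69.2020 K
dL = 1.790000e-05 * 92.2070 * 69.2020 = 0.114218 m
L_final = 92.321218 m

dL = 0.114218 m


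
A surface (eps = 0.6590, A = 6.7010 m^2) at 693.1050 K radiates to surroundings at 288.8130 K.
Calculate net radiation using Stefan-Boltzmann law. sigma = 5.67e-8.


T^4 = 2.3078e+11
Tsurr^4 = 6.9577e+09
Q = 0.6590 * 5.67e-8 * 6.7010 * 2.2382e+11 = 56041.4420 W

56041.4420 W


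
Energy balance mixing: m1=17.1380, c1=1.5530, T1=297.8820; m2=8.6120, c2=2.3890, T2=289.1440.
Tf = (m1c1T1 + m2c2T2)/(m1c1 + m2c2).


num = 13877.0913
den = 47.1894
Tf = 294.0723 K

294.0723 K


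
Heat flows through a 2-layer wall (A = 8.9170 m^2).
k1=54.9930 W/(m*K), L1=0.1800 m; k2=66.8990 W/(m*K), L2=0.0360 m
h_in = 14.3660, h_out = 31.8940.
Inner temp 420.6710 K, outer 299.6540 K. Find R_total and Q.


R_conv_in = 1/(14.3660*8.9170) = 0.0078
R_1 = 0.1800/(54.9930*8.9170) = 0.0004
R_2 = 0.0360/(66.8990*8.9170) = 6.0348e-05
R_conv_out = 1/(31.8940*8.9170) = 0.0035
R_total = 0.0117 K/W
Q = 121.0170 / 0.0117 = 10299.4001 W

R_total = 0.0117 K/W, Q = 10299.4001 W


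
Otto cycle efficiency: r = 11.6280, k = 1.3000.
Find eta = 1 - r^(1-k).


r^(k-1) = 2.0876
eta = 1 - 1/2.0876 = 0.5210 = 52.0986%

52.0986%


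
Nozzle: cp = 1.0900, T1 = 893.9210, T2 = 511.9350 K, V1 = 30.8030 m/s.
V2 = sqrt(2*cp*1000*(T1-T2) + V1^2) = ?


dT = 381.9860 K
2*cp*1000*dT = 832729.4800
V1^2 = 948.8248
V2 = sqrt(833678.3048) = 913.0599 m/s

913.0599 m/s


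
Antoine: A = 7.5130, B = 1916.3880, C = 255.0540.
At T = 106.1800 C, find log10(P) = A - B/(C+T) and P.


C+T = 361.2340
B/(C+T) = 5.3051
log10(P) = 7.5130 - 5.3051 = 2.2079
P = 10^2.2079 = 161.3930 mmHg

161.3930 mmHg


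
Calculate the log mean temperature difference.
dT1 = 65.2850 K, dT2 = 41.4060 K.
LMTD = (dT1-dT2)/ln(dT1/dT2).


dT1/dT2 = 1.5767
ln(dT1/dT2) = 0.4553
LMTD = 23.8790 / 0.4553 = 52.4425 K

52.4425 K


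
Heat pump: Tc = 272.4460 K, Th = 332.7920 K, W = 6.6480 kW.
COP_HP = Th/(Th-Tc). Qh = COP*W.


COP = 332.7920 / 60.3460 = 5.5147
Qh = 5.5147 * 6.6480 = 36.6619 kW

COP = 5.5147, Qh = 36.6619 kW


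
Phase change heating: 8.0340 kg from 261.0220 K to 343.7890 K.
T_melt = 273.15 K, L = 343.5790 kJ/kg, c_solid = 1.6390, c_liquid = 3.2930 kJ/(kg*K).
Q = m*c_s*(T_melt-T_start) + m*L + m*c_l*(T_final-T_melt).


Q1 (sensible, solid) = 8.0340 * 1.6390 * 12.1280 = 159.6982 kJ
Q2 (latent) = 8.0340 * 343.5790 = 2760.3137 kJ
Q3 (sensible, liquid) = 8.0340 * 3.2930 * 70.6390 = 1868.8227 kJ
Q_total = 4788.8346 kJ

4788.8346 kJ


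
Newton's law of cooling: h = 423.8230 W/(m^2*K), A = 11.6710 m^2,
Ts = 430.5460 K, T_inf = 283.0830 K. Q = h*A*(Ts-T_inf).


dT = 147.4630 K
Q = 423.8230 * 11.6710 * 147.4630 = 729416.6212 W

729416.6212 W


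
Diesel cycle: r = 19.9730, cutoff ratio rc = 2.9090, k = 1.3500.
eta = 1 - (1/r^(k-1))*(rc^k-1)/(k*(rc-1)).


r^(k-1) = 2.8520
rc^k = 4.2272
eta = 0.5609 = 56.0931%

56.0931%


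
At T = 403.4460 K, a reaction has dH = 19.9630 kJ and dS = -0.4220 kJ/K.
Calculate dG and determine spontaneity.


T*dS = 403.4460 * -0.4220 = -170.2542 kJ
dG = 19.9630 + 170.2542 = 190.2172 kJ (non-spontaneous)

dG = 190.2172 kJ, non-spontaneous


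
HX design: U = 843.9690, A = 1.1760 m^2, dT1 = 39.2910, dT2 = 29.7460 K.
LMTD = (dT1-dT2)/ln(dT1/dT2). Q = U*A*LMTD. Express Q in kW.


LMTD = 34.2974 K
Q = 843.9690 * 1.1760 * 34.2974 = 34040.4482 W = 34.0404 kW

34.0404 kW


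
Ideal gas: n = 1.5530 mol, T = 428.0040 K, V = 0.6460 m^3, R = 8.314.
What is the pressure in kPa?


P = nRT/V = 1.5530 * 8.314 * 428.0040 / 0.6460
= 5526.2344 / 0.6460 = 8554.5424 Pa = 8.5545 kPa

8.5545 kPa


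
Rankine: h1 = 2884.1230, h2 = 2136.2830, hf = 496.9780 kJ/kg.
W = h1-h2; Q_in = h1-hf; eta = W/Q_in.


W = 747.8400 kJ/kg
Q_in = 2387.1450 kJ/kg
eta = 0.3133 = 31.3278%

eta = 31.3278%


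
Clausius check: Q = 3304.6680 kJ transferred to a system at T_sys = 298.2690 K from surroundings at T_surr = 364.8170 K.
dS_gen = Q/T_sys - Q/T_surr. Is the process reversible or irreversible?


dS_sys = 3304.6680/298.2690 = 11.0795 kJ/K
dS_surr = -3304.6680/364.8170 = -9.0584 kJ/K
dS_gen = 11.0795 - 9.0584 = 2.0211 kJ/K (irreversible)

dS_gen = 2.0211 kJ/K, irreversible


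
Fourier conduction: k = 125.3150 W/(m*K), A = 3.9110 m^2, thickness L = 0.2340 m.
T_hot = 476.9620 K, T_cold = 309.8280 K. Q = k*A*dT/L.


dT = 167.1340 K
Q = 125.3150 * 3.9110 * 167.1340 / 0.2340 = 350057.8525 W

350057.8525 W


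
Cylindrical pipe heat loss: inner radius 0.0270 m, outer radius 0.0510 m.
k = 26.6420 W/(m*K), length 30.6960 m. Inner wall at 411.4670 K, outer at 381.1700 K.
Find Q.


dT = 30.2970 K
ln(ro/ri) = 0.6360
Q = 2*pi*26.6420*30.6960*30.2970 / 0.6360 = 244781.5388 W

244781.5388 W


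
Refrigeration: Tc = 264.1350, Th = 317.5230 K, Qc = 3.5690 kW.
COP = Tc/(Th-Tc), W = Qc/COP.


COP = 264.1350 / 53.3880 = 4.9475
W = 3.5690 / 4.9475 = 0.7214 kW

COP = 4.9475, W = 0.7214 kW


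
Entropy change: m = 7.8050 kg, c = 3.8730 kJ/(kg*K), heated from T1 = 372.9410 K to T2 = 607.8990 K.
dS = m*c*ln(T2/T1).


T2/T1 = 1.6300
ln(T2/T1) = 0.4886
dS = 7.8050 * 3.8730 * 0.4886 = 14.7694 kJ/K

14.7694 kJ/K


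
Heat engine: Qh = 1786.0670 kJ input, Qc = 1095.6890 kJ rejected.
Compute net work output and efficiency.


W = 1786.0670 - 1095.6890 = 690.3780 kJ
eta = 690.3780 / 1786.0670 = 0.3865 = 38.6535%

W = 690.3780 kJ, eta = 38.6535%


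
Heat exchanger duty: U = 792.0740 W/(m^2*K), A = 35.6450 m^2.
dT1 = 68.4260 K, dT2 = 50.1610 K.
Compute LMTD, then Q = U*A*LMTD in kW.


LMTD = 58.8216 K
Q = 792.0740 * 35.6450 * 58.8216 = 1660739.1245 W = 1660.7391 kW

1660.7391 kW


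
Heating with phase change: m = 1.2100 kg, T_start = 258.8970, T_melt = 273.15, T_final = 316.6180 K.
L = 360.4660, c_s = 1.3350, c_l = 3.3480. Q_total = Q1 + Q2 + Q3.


Q1 (sensible, solid) = 1.2100 * 1.3350 * 14.2530 = 23.0236 kJ
Q2 (latent) = 1.2100 * 360.4660 = 436.1639 kJ
Q3 (sensible, liquid) = 1.2100 * 3.3480 * 43.4680 = 176.0923 kJ
Q_total = 635.2798 kJ

635.2798 kJ


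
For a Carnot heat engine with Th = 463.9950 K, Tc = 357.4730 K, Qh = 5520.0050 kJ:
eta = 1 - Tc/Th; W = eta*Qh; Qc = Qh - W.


eta = 1 - 357.4730/463.9950 = 0.2296
W = 0.2296 * 5520.0050 = 1267.2593 kJ
Qc = 5520.0050 - 1267.2593 = 4252.7457 kJ

eta = 22.9576%, W = 1267.2593 kJ, Qc = 4252.7457 kJ


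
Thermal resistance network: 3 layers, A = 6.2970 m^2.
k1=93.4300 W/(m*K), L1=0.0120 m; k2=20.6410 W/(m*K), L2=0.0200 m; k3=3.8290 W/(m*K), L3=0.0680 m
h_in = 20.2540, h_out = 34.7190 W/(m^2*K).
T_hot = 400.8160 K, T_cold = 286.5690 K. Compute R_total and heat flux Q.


R_conv_in = 1/(20.2540*6.2970) = 0.0078
R_1 = 0.0120/(93.4300*6.2970) = 2.0397e-05
R_2 = 0.0200/(20.6410*6.2970) = 0.0002
R_3 = 0.0680/(3.8290*6.2970) = 0.0028
R_conv_out = 1/(34.7190*6.2970) = 0.0046
R_total = 0.0154 K/W
Q = 114.2470 / 0.0154 = 7414.1694 W

R_total = 0.0154 K/W, Q = 7414.1694 W


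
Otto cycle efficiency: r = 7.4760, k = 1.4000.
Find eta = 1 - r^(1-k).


r^(k-1) = 2.2360
eta = 1 - 1/2.2360 = 0.5528 = 55.2769%

55.2769%


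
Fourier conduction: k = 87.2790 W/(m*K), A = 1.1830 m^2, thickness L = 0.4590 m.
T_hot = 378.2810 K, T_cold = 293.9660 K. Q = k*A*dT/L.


dT = 84.3150 K
Q = 87.2790 * 1.1830 * 84.3150 / 0.4590 = 18966.4768 W

18966.4768 W


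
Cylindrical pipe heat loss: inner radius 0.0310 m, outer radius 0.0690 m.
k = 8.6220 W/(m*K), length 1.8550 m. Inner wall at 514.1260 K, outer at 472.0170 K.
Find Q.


dT = 42.1090 K
ln(ro/ri) = 0.8001
Q = 2*pi*8.6220*1.8550*42.1090 / 0.8001 = 5288.7371 W

5288.7371 W


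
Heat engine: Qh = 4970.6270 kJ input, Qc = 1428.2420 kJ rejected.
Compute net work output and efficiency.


W = 4970.6270 - 1428.2420 = 3542.3850 kJ
eta = 3542.3850 / 4970.6270 = 0.7127 = 71.2664%

W = 3542.3850 kJ, eta = 71.2664%


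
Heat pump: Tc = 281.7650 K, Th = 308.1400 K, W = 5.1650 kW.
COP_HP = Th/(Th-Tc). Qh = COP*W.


COP = 308.1400 / 26.3750 = 11.6830
Qh = 11.6830 * 5.1650 = 60.3429 kW

COP = 11.6830, Qh = 60.3429 kW


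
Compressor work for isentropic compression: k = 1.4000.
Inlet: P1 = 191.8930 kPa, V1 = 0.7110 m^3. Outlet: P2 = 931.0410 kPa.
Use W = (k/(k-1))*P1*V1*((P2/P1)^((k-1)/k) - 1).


(k-1)/k = 0.2857
(P2/P1)^exp = 1.5703
W = 3.5000 * 191.8930 * 0.7110 * (1.5703 - 1) = 272.3184 kJ

272.3184 kJ


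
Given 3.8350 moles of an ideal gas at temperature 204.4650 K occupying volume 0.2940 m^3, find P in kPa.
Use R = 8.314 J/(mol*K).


P = nRT/V = 3.8350 * 8.314 * 204.4650 / 0.2940
= 6519.2009 / 0.2940 = 22174.1527 Pa = 22.1742 kPa

22.1742 kPa


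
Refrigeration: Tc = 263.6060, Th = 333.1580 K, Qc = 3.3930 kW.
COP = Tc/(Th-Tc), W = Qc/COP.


COP = 263.6060 / 69.5520 = 3.7901
W = 3.3930 / 3.7901 = 0.8952 kW

COP = 3.7901, W = 0.8952 kW


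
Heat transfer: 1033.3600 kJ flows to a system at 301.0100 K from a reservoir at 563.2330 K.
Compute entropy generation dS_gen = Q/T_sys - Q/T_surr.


dS_sys = 1033.3600/301.0100 = 3.4330 kJ/K
dS_surr = -1033.3600/563.2330 = -1.8347 kJ/K
dS_gen = 3.4330 - 1.8347 = 1.5983 kJ/K (irreversible)

dS_gen = 1.5983 kJ/K, irreversible


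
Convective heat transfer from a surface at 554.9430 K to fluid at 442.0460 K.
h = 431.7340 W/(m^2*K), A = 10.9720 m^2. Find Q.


dT = 112.8970 K
Q = 431.7340 * 10.9720 * 112.8970 = 534791.4461 W

534791.4461 W


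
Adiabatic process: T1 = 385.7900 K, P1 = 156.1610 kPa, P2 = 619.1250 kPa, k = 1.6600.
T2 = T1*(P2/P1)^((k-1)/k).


(k-1)/k = 0.3976
(P2/P1)^exp = 1.7292
T2 = 385.7900 * 1.7292 = 667.1013 K

667.1013 K


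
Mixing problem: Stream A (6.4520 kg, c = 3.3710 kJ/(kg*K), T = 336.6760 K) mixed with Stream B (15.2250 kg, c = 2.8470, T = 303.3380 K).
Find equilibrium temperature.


num = 20470.9593
den = 65.0953
Tf = 314.4769 K

314.4769 K


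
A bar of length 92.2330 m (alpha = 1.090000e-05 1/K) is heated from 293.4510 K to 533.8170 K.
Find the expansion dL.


dT = 240.3660 K
dL = 1.090000e-05 * 92.2330 * 240.3660 = 0.241649 m
L_final = 92.474649 m

dL = 0.241649 m


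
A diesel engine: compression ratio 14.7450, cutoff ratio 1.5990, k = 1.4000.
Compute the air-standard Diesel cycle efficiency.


r^(k-1) = 2.9340
rc^k = 1.9292
eta = 0.6223 = 62.2325%

62.2325%


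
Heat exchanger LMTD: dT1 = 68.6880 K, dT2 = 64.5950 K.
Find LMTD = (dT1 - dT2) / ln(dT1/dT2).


dT1/dT2 = 1.0634
ln(dT1/dT2) = 0.0614
LMTD = 4.0930 / 0.0614 = 66.6205 K

66.6205 K


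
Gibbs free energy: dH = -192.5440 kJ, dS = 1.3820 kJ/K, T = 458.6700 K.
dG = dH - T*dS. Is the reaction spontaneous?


T*dS = 458.6700 * 1.3820 = 633.8819 kJ
dG = -192.5440 - 633.8819 = -826.4259 kJ (spontaneous)

dG = -826.4259 kJ, spontaneous


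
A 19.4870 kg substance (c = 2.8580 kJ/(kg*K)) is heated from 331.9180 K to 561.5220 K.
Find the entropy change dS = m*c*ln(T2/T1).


T2/T1 = 1.6917
ln(T2/T1) = 0.5258
dS = 19.4870 * 2.8580 * 0.5258 = 29.2818 kJ/K

29.2818 kJ/K


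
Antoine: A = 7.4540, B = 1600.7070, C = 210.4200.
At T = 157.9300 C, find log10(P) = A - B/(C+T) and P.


C+T = 368.3500
B/(C+T) = 4.3456
log10(P) = 7.4540 - 4.3456 = 3.1084
P = 10^3.1084 = 1283.4702 mmHg

1283.4702 mmHg


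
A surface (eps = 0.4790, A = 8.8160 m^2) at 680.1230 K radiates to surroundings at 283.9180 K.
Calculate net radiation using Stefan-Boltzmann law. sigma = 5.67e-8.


T^4 = 2.1397e+11
Tsurr^4 = 6.4979e+09
Q = 0.4790 * 5.67e-8 * 8.8160 * 2.0747e+11 = 49676.0166 W

49676.0166 W


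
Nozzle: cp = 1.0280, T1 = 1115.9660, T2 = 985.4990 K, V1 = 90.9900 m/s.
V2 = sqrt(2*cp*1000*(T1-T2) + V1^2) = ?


dT = 130.4670 K
2*cp*1000*dT = 268240.1520
V1^2 = 8279.1801
V2 = sqrt(276519.3321) = 525.8511 m/s

525.8511 m/s


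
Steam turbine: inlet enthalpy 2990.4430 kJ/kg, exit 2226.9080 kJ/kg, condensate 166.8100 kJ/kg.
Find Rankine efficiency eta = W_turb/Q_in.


W = 763.5350 kJ/kg
Q_in = 2823.6330 kJ/kg
eta = 0.2704 = 27.0409%

eta = 27.0409%


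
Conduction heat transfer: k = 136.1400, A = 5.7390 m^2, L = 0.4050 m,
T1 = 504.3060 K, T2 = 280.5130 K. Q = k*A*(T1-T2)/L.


dT = 223.7930 K
Q = 136.1400 * 5.7390 * 223.7930 / 0.4050 = 431731.2109 W

431731.2109 W


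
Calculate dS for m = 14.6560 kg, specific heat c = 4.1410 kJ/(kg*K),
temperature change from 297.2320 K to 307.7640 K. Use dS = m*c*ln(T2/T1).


T2/T1 = 1.0354
ln(T2/T1) = 0.0348
dS = 14.6560 * 4.1410 * 0.0348 = 2.1133 kJ/K

2.1133 kJ/K


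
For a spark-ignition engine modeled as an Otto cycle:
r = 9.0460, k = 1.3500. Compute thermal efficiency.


r^(k-1) = 2.1615
eta = 1 - 1/2.1615 = 0.5374 = 53.7363%

53.7363%


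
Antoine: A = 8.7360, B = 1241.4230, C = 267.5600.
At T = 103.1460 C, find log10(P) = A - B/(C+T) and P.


C+T = 370.7060
B/(C+T) = 3.3488
log10(P) = 8.7360 - 3.3488 = 5.3872
P = 10^5.3872 = 243889.2113 mmHg

243889.2113 mmHg


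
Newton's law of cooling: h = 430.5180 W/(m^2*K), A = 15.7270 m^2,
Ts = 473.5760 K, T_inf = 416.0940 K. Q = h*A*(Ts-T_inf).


dT = 57.4820 K
Q = 430.5180 * 15.7270 * 57.4820 = 389196.6301 W

389196.6301 W


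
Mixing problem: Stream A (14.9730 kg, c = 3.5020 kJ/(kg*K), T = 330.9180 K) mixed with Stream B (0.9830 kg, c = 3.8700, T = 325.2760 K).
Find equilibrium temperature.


num = 18589.2511
den = 56.2397
Tf = 330.5364 K

330.5364 K


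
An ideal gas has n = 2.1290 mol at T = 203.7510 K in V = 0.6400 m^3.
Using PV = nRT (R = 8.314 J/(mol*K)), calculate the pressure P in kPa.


P = nRT/V = 2.1290 * 8.314 * 203.7510 / 0.6400
= 3606.4958 / 0.6400 = 5635.1497 Pa = 5.6351 kPa

5.6351 kPa


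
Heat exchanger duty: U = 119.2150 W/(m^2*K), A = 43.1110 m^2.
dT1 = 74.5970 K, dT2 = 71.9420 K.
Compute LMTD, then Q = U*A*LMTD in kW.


LMTD = 73.2615 K
Q = 119.2150 * 43.1110 * 73.2615 = 376525.7654 W = 376.5258 kW

376.5258 kW


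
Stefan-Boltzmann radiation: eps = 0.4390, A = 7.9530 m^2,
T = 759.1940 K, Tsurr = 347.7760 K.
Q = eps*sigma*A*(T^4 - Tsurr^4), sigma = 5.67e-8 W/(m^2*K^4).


T^4 = 3.3221e+11
Tsurr^4 = 1.4628e+10
Q = 0.4390 * 5.67e-8 * 7.9530 * 3.1758e+11 = 62868.3572 W

62868.3572 W


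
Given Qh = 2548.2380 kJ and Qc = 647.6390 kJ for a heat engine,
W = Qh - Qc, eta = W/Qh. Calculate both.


W = 2548.2380 - 647.6390 = 1900.5990 kJ
eta = 1900.5990 / 2548.2380 = 0.7458 = 74.5848%

W = 1900.5990 kJ, eta = 74.5848%


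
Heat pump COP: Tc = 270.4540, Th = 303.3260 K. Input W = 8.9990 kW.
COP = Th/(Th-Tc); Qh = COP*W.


COP = 303.3260 / 32.8720 = 9.2275
Qh = 9.2275 * 8.9990 = 83.0382 kW

COP = 9.2275, Qh = 83.0382 kW


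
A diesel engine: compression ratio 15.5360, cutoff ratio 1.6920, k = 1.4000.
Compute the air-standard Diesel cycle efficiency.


r^(k-1) = 2.9960
rc^k = 2.0881
eta = 0.6251 = 62.5099%

62.5099%


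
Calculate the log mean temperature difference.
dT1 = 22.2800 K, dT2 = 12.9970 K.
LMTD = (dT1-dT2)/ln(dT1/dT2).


dT1/dT2 = 1.7142
ln(dT1/dT2) = 0.5390
LMTD = 9.2830 / 0.5390 = 17.2236 K

17.2236 K


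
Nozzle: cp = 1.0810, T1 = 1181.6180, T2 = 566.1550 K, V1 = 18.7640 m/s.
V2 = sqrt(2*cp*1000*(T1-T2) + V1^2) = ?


dT = 615.4630 K
2*cp*1000*dT = 1330631.0060
V1^2 = 352.0877
V2 = sqrt(1330983.0937) = 1153.6824 m/s

1153.6824 m/s


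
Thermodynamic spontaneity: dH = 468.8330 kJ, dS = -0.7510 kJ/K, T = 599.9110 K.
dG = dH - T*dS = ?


T*dS = 599.9110 * -0.7510 = -450.5332 kJ
dG = 468.8330 + 450.5332 = 919.3662 kJ (non-spontaneous)

dG = 919.3662 kJ, non-spontaneous


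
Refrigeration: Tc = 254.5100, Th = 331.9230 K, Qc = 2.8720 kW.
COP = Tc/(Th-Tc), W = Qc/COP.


COP = 254.5100 / 77.4130 = 3.2877
W = 2.8720 / 3.2877 = 0.8736 kW

COP = 3.2877, W = 0.8736 kW


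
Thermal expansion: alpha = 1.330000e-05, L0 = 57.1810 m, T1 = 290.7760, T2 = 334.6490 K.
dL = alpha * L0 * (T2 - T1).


dT = 43.8730 K
dL = 1.330000e-05 * 57.1810 * 43.8730 = 0.033366 m
L_final = 57.214366 m

dL = 0.033366 m


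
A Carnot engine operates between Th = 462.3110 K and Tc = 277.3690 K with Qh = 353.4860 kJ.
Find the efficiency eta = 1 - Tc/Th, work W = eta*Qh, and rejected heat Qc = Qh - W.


eta = 1 - 277.3690/462.3110 = 0.4000
W = 0.4000 * 353.4860 = 141.4079 kJ
Qc = 353.4860 - 141.4079 = 212.0781 kJ

eta = 40.0038%, W = 141.4079 kJ, Qc = 212.0781 kJ


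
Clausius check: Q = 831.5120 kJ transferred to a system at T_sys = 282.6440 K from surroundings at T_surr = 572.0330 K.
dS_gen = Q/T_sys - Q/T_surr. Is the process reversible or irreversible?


dS_sys = 831.5120/282.6440 = 2.9419 kJ/K
dS_surr = -831.5120/572.0330 = -1.4536 kJ/K
dS_gen = 2.9419 - 1.4536 = 1.4883 kJ/K (irreversible)

dS_gen = 1.4883 kJ/K, irreversible


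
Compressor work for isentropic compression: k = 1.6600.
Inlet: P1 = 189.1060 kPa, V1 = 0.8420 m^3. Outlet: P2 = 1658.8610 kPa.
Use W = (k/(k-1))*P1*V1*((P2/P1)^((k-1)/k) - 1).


(k-1)/k = 0.3976
(P2/P1)^exp = 2.3712
W = 2.5152 * 189.1060 * 0.8420 * (2.3712 - 1) = 549.1416 kJ

549.1416 kJ


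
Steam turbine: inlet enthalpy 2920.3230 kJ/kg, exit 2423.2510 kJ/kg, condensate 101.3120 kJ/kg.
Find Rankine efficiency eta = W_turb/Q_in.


W = 497.0720 kJ/kg
Q_in = 2819.0110 kJ/kg
eta = 0.1763 = 17.6329%

eta = 17.6329%


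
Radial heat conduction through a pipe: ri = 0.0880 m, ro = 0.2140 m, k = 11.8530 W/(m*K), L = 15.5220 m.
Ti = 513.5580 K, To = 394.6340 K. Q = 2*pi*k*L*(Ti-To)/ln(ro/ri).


dT = 118.9240 K
ln(ro/ri) = 0.8886
Q = 2*pi*11.8530*15.5220*118.9240 / 0.8886 = 154703.4051 W

154703.4051 W


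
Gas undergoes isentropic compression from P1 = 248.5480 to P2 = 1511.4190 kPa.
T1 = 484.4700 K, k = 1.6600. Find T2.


(k-1)/k = 0.3976
(P2/P1)^exp = 2.0497
T2 = 484.4700 * 2.0497 = 993.0420 K

993.0420 K


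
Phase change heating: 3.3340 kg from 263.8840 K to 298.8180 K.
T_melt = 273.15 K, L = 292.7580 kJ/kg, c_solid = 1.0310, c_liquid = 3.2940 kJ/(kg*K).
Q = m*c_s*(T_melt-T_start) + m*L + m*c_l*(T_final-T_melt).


Q1 (sensible, solid) = 3.3340 * 1.0310 * 9.2660 = 31.8505 kJ
Q2 (latent) = 3.3340 * 292.7580 = 976.0552 kJ
Q3 (sensible, liquid) = 3.3340 * 3.2940 * 25.6680 = 281.8910 kJ
Q_total = 1289.7967 kJ

1289.7967 kJ


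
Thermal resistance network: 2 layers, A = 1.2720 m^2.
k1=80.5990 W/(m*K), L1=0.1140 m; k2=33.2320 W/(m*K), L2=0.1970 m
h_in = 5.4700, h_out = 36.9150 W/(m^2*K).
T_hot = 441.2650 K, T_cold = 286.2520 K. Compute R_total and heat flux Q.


R_conv_in = 1/(5.4700*1.2720) = 0.1437
R_1 = 0.1140/(80.5990*1.2720) = 0.0011
R_2 = 0.1970/(33.2320*1.2720) = 0.0047
R_conv_out = 1/(36.9150*1.2720) = 0.0213
R_total = 0.1708 K/W
Q = 155.0130 / 0.1708 = 907.6143 W

R_total = 0.1708 K/W, Q = 907.6143 W


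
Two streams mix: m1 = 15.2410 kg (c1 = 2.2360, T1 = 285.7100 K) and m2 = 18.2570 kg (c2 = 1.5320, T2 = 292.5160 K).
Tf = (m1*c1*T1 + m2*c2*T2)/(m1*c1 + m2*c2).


num = 17918.2674
den = 62.0486
Tf = 288.7779 K

288.7779 K


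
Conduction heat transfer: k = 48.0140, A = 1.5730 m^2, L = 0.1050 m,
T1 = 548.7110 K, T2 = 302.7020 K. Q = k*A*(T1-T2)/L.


dT = 246.0090 K
Q = 48.0140 * 1.5730 * 246.0090 / 0.1050 = 176953.1538 W

176953.1538 W


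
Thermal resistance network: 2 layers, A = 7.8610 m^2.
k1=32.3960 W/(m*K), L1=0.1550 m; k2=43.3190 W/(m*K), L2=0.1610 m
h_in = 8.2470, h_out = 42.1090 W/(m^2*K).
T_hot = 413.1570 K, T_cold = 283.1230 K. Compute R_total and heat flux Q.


R_conv_in = 1/(8.2470*7.8610) = 0.0154
R_1 = 0.1550/(32.3960*7.8610) = 0.0006
R_2 = 0.1610/(43.3190*7.8610) = 0.0005
R_conv_out = 1/(42.1090*7.8610) = 0.0030
R_total = 0.0195 K/W
Q = 130.0340 / 0.0195 = 6659.0374 W

R_total = 0.0195 K/W, Q = 6659.0374 W


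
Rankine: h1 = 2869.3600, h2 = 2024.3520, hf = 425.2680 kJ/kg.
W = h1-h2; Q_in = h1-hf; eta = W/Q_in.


W = 845.0080 kJ/kg
Q_in = 2444.0920 kJ/kg
eta = 0.3457 = 34.5735%

eta = 34.5735%


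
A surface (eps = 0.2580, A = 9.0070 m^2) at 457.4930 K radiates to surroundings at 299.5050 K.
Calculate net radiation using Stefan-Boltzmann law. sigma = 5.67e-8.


T^4 = 4.3806e+10
Tsurr^4 = 8.0467e+09
Q = 0.2580 * 5.67e-8 * 9.0070 * 3.5760e+10 = 4711.6979 W

4711.6979 W


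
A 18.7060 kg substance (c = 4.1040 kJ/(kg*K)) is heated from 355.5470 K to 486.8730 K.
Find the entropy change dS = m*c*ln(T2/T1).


T2/T1 = 1.3694
ln(T2/T1) = 0.3143
dS = 18.7060 * 4.1040 * 0.3143 = 24.1322 kJ/K

24.1322 kJ/K


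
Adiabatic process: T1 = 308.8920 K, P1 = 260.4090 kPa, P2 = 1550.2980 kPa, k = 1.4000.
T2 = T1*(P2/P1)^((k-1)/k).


(k-1)/k = 0.2857
(P2/P1)^exp = 1.6648
T2 = 308.8920 * 1.6648 = 514.2407 K

514.2407 K


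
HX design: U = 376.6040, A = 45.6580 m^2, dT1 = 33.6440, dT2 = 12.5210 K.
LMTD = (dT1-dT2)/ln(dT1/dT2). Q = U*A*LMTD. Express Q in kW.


LMTD = 21.3703 K
Q = 376.6040 * 45.6580 * 21.3703 = 367462.1330 W = 367.4621 kW

367.4621 kW


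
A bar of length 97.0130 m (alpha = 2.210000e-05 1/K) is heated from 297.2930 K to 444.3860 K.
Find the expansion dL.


dT = 147.0930 K
dL = 2.210000e-05 * 97.0130 * 147.0930 = 0.315366 m
L_final = 97.328366 m

dL = 0.315366 m


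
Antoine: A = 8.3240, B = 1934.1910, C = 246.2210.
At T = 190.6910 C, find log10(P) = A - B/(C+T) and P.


C+T = 436.9120
B/(C+T) = 4.4270
log10(P) = 8.3240 - 4.4270 = 3.8970
P = 10^3.8970 = 7889.3672 mmHg

7889.3672 mmHg


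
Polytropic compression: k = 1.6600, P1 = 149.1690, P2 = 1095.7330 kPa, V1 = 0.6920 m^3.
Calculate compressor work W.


(k-1)/k = 0.3976
(P2/P1)^exp = 2.2097
W = 2.5152 * 149.1690 * 0.6920 * (2.2097 - 1) = 314.0573 kJ

314.0573 kJ


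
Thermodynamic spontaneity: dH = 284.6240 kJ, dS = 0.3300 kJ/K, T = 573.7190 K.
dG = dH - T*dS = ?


T*dS = 573.7190 * 0.3300 = 189.3273 kJ
dG = 284.6240 - 189.3273 = 95.2967 kJ (non-spontaneous)

dG = 95.2967 kJ, non-spontaneous


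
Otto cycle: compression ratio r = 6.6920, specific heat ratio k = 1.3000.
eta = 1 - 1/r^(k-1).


r^(k-1) = 1.7688
eta = 1 - 1/1.7688 = 0.4346 = 43.4629%

43.4629%


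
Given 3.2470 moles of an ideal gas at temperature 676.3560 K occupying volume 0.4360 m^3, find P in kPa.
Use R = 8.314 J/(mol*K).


P = nRT/V = 3.2470 * 8.314 * 676.3560 / 0.4360
= 18258.6076 / 0.4360 = 41877.5404 Pa = 41.8775 kPa

41.8775 kPa


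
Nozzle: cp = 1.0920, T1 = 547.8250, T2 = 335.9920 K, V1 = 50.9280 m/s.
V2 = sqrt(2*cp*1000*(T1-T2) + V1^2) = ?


dT = 211.8330 K
2*cp*1000*dT = 462643.2720
V1^2 = 2593.6612
V2 = sqrt(465236.9332) = 682.0828 m/s

682.0828 m/s


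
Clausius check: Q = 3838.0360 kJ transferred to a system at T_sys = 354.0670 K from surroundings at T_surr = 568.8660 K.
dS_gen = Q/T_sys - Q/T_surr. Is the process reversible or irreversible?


dS_sys = 3838.0360/354.0670 = 10.8399 kJ/K
dS_surr = -3838.0360/568.8660 = -6.7468 kJ/K
dS_gen = 10.8399 - 6.7468 = 4.0930 kJ/K (irreversible)

dS_gen = 4.0930 kJ/K, irreversible


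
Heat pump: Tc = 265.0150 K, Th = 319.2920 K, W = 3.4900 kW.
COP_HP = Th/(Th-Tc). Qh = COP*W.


COP = 319.2920 / 54.2770 = 5.8826
Qh = 5.8826 * 3.4900 = 20.5304 kW

COP = 5.8826, Qh = 20.5304 kW


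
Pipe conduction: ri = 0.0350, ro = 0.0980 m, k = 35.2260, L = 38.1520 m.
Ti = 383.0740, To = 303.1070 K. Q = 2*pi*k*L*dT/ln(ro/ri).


dT = 79.9670 K
ln(ro/ri) = 1.0296
Q = 2*pi*35.2260*38.1520*79.9670 / 1.0296 = 655834.9969 W

655834.9969 W


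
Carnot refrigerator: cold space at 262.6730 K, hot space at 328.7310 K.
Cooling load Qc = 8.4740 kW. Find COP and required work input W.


COP = 262.6730 / 66.0580 = 3.9764
W = 8.4740 / 3.9764 = 2.1311 kW

COP = 3.9764, W = 2.1311 kW


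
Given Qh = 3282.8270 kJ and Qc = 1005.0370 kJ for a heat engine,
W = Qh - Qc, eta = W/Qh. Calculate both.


W = 3282.8270 - 1005.0370 = 2277.7900 kJ
eta = 2277.7900 / 3282.8270 = 0.6939 = 69.3850%

W = 2277.7900 kJ, eta = 69.3850%


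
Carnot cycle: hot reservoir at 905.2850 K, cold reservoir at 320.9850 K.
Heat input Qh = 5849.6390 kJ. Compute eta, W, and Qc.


eta = 1 - 320.9850/905.2850 = 0.6454
W = 0.6454 * 5849.6390 = 3775.5448 kJ
Qc = 5849.6390 - 3775.5448 = 2074.0942 kJ

eta = 64.5432%, W = 3775.5448 kJ, Qc = 2074.0942 kJ


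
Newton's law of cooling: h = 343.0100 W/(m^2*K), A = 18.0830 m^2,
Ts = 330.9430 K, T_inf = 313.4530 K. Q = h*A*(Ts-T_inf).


dT = 17.4900 K
Q = 343.0100 * 18.0830 * 17.4900 = 108484.3455 W

108484.3455 W


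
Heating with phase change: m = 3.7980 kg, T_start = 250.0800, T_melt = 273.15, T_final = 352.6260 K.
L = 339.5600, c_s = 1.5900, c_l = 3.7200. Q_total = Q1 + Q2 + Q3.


Q1 (sensible, solid) = 3.7980 * 1.5900 * 23.0700 = 139.3156 kJ
Q2 (latent) = 3.7980 * 339.5600 = 1289.6489 kJ
Q3 (sensible, liquid) = 3.7980 * 3.7200 * 79.4760 = 1122.8814 kJ
Q_total = 2551.8459 kJ

2551.8459 kJ


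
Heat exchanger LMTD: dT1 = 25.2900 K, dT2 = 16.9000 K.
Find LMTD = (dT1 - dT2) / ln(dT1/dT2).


dT1/dT2 = 1.4964
ln(dT1/dT2) = 0.4031
LMTD = 8.3900 / 0.4031 = 20.8139 K

20.8139 K


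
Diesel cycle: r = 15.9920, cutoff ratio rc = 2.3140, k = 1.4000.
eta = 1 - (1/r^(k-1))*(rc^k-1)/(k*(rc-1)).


r^(k-1) = 3.0308
rc^k = 3.2367
eta = 0.5988 = 59.8826%

59.8826%


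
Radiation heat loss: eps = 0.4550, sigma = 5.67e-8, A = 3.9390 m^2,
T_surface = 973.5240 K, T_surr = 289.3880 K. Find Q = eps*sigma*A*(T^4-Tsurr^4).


T^4 = 8.9823e+11
Tsurr^4 = 7.0133e+09
Q = 0.4550 * 5.67e-8 * 3.9390 * 8.9121e+11 = 90565.5110 W

90565.5110 W


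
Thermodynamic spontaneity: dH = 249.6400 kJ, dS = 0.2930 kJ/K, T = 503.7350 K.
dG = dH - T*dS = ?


T*dS = 503.7350 * 0.2930 = 147.5944 kJ
dG = 249.6400 - 147.5944 = 102.0456 kJ (non-spontaneous)

dG = 102.0456 kJ, non-spontaneous


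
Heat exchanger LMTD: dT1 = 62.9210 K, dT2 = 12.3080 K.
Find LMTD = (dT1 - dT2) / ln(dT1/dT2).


dT1/dT2 = 5.1122
ln(dT1/dT2) = 1.6316
LMTD = 50.6130 / 1.6316 = 31.0199 K

31.0199 K


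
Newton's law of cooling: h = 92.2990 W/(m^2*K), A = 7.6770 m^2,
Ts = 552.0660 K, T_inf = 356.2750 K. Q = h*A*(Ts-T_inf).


dT = 195.7910 K
Q = 92.2990 * 7.6770 * 195.7910 = 138733.4738 W

138733.4738 W


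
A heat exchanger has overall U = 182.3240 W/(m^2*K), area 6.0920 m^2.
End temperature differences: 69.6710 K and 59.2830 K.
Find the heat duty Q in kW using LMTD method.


LMTD = 64.3373 K
Q = 182.3240 * 6.0920 * 64.3373 = 71460.5724 W = 71.4606 kW

71.4606 kW


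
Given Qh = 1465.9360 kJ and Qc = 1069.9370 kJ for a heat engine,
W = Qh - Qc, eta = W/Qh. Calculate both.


W = 1465.9360 - 1069.9370 = 395.9990 kJ
eta = 395.9990 / 1465.9360 = 0.2701 = 27.0134%

W = 395.9990 kJ, eta = 27.0134%


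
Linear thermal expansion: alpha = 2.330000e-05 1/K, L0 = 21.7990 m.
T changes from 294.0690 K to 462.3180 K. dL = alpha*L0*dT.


dT = 168.2490 K
dL = 2.330000e-05 * 21.7990 * 168.2490 = 0.085456 m
L_final = 21.884456 m

dL = 0.085456 m


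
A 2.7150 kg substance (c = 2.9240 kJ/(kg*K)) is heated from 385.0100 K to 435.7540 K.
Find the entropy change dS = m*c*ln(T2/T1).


T2/T1 = 1.1318
ln(T2/T1) = 0.1238
dS = 2.7150 * 2.9240 * 0.1238 = 0.9829 kJ/K

0.9829 kJ/K


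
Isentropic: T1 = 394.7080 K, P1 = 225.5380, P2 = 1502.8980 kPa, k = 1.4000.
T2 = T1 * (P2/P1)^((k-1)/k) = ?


(k-1)/k = 0.2857
(P2/P1)^exp = 1.7193
T2 = 394.7080 * 1.7193 = 678.6121 K

678.6121 K


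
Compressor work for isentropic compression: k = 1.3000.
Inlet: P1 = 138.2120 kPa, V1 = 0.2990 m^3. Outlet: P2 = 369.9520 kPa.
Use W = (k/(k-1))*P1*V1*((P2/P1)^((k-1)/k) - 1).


(k-1)/k = 0.2308
(P2/P1)^exp = 1.2551
W = 4.3333 * 138.2120 * 0.2990 * (1.2551 - 1) = 45.6817 kJ

45.6817 kJ


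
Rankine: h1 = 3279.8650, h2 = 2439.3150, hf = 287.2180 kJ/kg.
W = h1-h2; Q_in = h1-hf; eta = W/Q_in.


W = 840.5500 kJ/kg
Q_in = 2992.6470 kJ/kg
eta = 0.2809 = 28.0872%

eta = 28.0872%


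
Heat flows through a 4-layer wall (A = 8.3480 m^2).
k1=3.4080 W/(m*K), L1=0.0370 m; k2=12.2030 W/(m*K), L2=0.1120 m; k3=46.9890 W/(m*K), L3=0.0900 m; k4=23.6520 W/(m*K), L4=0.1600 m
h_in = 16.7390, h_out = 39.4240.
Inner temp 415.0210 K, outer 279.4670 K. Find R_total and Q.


R_conv_in = 1/(16.7390*8.3480) = 0.0072
R_1 = 0.0370/(3.4080*8.3480) = 0.0013
R_2 = 0.1120/(12.2030*8.3480) = 0.0011
R_3 = 0.0900/(46.9890*8.3480) = 0.0002
R_4 = 0.1600/(23.6520*8.3480) = 0.0008
R_conv_out = 1/(39.4240*8.3480) = 0.0030
R_total = 0.0136 K/W
Q = 135.5540 / 0.0136 = 9941.9719 W

R_total = 0.0136 K/W, Q = 9941.9719 W


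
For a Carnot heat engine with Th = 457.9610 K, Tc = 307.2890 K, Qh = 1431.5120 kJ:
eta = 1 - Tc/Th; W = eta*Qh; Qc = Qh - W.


eta = 1 - 307.2890/457.9610 = 0.3290
W = 0.3290 * 1431.5120 = 470.9763 kJ
Qc = 1431.5120 - 470.9763 = 960.5357 kJ

eta = 32.9006%, W = 470.9763 kJ, Qc = 960.5357 kJ


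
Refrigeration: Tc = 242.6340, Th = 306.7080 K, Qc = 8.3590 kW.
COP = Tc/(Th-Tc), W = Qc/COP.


COP = 242.6340 / 64.0740 = 3.7868
W = 8.3590 / 3.7868 = 2.2074 kW

COP = 3.7868, W = 2.2074 kW


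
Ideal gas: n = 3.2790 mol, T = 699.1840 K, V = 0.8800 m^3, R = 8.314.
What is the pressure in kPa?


P = nRT/V = 3.2790 * 8.314 * 699.1840 / 0.8800
= 19060.8787 / 0.8800 = 21660.0895 Pa = 21.6601 kPa

21.6601 kPa


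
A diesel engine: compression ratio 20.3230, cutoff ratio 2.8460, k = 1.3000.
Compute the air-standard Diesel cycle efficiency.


r^(k-1) = 2.4683
rc^k = 3.8950
eta = 0.5113 = 51.1264%

51.1264%


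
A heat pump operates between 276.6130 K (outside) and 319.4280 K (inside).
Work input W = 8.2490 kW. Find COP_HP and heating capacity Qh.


COP = 319.4280 / 42.8150 = 7.4607
Qh = 7.4607 * 8.2490 = 61.5430 kW

COP = 7.4607, Qh = 61.5430 kW


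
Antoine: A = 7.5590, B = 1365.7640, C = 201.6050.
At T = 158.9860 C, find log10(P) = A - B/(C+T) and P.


C+T = 360.5910
B/(C+T) = 3.7876
log10(P) = 7.5590 - 3.7876 = 3.7714
P = 10^3.7714 = 5907.8443 mmHg

5907.8443 mmHg
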